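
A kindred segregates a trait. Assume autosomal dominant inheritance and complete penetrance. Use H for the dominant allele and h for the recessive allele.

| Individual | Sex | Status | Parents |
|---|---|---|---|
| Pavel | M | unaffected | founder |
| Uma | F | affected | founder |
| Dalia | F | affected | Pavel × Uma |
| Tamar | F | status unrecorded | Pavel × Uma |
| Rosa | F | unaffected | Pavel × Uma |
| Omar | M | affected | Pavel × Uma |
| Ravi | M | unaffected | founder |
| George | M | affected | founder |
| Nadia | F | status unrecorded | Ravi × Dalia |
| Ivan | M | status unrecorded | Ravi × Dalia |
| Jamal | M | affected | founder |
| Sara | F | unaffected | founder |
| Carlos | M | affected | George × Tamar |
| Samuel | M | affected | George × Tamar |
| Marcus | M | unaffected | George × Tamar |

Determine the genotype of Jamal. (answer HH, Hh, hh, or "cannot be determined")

cannot be determined

Jamal's phenotype allows HH or Hh, and no parent or child forces a single allele at both positions; consistent genotype assignments exist with Jamal as HH or Hh.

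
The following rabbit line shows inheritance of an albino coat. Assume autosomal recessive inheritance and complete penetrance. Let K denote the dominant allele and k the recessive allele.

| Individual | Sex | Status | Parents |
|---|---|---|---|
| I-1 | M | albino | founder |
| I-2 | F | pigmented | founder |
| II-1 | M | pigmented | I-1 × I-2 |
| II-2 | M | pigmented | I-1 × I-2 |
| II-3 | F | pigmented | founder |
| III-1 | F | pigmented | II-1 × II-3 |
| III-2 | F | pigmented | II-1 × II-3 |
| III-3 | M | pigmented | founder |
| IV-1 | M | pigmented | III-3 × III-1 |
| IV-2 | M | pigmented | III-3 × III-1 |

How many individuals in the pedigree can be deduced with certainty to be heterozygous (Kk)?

2

Obligate heterozygotes: II-1 is pigmented so carries K and received k from I-1 (kk), so II-1 is Kk; II-2 is pigmented so carries K and received k from I-1 (kk), so II-2 is Kk.
Every other individual is either homozygous by phenotype or has at least one consistent homozygous assignment, so the count is 2.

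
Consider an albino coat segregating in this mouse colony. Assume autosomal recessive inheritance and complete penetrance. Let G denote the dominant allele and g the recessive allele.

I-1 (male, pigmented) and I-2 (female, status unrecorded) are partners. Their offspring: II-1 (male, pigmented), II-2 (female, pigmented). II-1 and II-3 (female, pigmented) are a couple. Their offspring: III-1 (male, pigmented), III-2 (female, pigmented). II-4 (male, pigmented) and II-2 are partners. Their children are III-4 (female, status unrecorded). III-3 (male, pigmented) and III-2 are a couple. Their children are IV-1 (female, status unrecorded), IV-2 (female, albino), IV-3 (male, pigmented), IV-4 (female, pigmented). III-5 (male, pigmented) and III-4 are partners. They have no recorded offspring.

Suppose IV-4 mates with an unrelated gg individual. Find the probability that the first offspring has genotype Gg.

III-3 is pigmented so carries G and passed g to IV-2 (gg), so III-3 is Gg.
III-2 is pigmented so carries G and passed g to IV-2 (gg), so III-2 is Gg.
IV-4 is a pigmented offspring of III-3 (Gg) × III-2 (Gg), whose cross gives 1/4 GG : 1/2 Gg : 1/4 gg; conditioning on being pigmented, IV-4 is GG with probability 1/3, Gg with probability 2/3.
Summing over parental genotype combinations, P(offspring has genotype Gg) = 1/3·1 + 2/3·1/2 = 2/3.

2/3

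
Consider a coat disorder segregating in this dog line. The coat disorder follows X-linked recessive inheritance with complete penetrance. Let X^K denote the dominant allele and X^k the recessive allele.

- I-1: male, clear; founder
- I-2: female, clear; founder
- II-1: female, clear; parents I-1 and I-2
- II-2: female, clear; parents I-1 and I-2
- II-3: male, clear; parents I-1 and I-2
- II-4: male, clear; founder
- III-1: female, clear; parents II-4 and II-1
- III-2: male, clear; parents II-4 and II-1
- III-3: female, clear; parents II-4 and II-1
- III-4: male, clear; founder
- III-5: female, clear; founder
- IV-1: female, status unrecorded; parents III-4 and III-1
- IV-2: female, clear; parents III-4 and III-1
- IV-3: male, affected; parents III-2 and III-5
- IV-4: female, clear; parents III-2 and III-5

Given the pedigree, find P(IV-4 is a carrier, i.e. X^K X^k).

III-2 is clear, so III-2 is X^K Y.
III-5 is clear so carries K and passed k to IV-3 (X^k Y), so III-5 is X^K X^k.
Their cross gives offspring ratios 1/2 X^K X^K : 1/2 X^K X^k. Conditioning on IV-4 being clear, P(X^K X^k) = 1/2 / 1 = 1/2.

1/2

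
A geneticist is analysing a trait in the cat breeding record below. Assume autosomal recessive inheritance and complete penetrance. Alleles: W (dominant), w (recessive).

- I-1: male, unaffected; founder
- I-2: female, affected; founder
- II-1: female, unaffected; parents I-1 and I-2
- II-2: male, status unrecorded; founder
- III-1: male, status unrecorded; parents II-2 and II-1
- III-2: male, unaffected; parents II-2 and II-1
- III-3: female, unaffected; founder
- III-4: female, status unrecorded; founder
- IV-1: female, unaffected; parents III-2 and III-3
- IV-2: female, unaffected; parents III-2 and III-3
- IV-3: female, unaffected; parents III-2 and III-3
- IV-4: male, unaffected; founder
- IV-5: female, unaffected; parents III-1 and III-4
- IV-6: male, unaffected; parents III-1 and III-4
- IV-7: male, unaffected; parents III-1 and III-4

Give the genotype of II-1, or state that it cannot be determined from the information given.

From phenotype alone, II-1 is WW or Ww.
II-1 is unaffected so carries W and received w from I-2 (ww), so II-1 is Ww.

Ww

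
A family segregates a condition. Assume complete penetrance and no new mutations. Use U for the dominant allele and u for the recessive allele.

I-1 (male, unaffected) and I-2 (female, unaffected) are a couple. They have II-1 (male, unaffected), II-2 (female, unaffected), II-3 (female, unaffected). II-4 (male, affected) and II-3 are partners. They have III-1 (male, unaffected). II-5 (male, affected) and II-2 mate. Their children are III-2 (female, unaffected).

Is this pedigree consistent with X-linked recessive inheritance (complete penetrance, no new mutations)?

Yes

A consistent assignment under X-linked recessive exists: I-1 X^U Y, I-2 X^U X^U, II-1 X^U Y, II-2 X^U X^U, II-3 X^U X^U, II-4 X^u Y, II-5 X^u Y, III-1 X^U Y, III-2 X^U X^u.
In this assignment every recorded phenotype matches its genotype and every non-founder's genotype is obtainable from its parents' genotypes, so the pedigree is consistent.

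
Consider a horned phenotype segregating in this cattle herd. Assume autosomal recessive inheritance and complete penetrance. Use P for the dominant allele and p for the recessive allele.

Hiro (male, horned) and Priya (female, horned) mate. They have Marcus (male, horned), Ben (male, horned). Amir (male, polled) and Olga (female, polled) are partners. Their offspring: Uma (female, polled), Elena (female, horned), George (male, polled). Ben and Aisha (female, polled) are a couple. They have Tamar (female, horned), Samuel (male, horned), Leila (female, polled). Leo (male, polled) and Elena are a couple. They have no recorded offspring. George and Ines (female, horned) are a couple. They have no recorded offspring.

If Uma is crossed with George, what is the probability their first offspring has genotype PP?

4/9

Amir is polled so carries P and passed p to Elena (pp), so Amir is Pp.
Olga is polled so carries P and passed p to Elena (pp), so Olga is Pp.
Uma is a polled offspring of Amir (Pp) × Olga (Pp), whose cross gives 1/4 PP : 1/2 Pp : 1/4 pp; conditioning on being polled, Uma is PP with probability 1/3, Pp with probability 2/3.
George is a polled offspring of Amir (Pp) × Olga (Pp), whose cross gives 1/4 PP : 1/2 Pp : 1/4 pp; conditioning on being polled, George is PP with probability 1/3, Pp with probability 2/3.
Summing over parental genotype combinations, P(offspring has genotype PP) = 1/9·1 + 2/9·1/2 + 2/9·1/2 + 4/9·1/4 = 4/9.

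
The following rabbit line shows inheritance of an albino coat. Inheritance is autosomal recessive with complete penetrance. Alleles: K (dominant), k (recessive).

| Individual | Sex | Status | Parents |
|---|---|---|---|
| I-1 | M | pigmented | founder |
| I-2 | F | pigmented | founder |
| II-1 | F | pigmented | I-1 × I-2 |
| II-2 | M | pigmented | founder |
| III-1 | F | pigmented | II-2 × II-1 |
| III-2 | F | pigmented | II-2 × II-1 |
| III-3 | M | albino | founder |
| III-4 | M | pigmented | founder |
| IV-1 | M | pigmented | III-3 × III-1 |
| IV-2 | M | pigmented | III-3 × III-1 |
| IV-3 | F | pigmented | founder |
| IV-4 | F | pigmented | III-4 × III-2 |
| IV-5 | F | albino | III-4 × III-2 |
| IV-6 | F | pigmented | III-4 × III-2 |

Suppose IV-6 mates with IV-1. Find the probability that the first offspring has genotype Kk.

1/2

III-4 is pigmented so carries K and passed k to IV-5 (kk), so III-4 is Kk.
III-2 is pigmented so carries K and passed k to IV-5 (kk), so III-2 is Kk.
IV-6 is a pigmented offspring of III-4 (Kk) × III-2 (Kk), whose cross gives 1/4 KK : 1/2 Kk : 1/4 kk; conditioning on being pigmented, IV-6 is KK with probability 1/3, Kk with probability 2/3.
IV-1 is pigmented so carries K and received k from III-3 (kk), so IV-1 is Kk.
Summing over parental genotype combinations, P(offspring has genotype Kk) = 1/3·1/2 + 2/3·1/2 = 1/2.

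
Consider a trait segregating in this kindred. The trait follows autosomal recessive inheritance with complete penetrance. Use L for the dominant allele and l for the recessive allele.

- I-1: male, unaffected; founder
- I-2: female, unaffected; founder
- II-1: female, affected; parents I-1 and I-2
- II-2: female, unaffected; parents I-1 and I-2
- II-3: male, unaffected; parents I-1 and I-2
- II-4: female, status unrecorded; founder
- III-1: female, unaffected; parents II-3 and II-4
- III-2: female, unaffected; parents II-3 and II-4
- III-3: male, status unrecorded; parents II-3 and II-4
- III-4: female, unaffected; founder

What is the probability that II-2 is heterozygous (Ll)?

2/3

I-1 is unaffected so carries L and passed l to II-1 (ll), so I-1 is Ll.
I-2 is unaffected so carries L and passed l to II-1 (ll), so I-2 is Ll.
Their cross gives offspring ratios 1/4 LL : 1/2 Ll : 1/4 ll. Conditioning on II-2 being unaffected, P(Ll) = 1/2 / 3/4 = 2/3.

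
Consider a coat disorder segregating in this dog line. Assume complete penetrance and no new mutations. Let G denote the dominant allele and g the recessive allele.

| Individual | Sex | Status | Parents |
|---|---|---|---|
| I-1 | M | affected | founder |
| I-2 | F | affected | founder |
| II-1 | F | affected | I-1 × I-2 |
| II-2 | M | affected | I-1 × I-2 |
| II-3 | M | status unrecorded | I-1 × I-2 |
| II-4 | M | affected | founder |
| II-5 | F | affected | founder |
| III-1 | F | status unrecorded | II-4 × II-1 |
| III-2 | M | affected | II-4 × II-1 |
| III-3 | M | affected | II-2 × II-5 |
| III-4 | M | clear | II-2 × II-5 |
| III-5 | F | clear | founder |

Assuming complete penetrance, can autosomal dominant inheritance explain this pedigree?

A consistent assignment under autosomal dominant exists: I-1 GG, I-2 Gg, II-1 GG, II-2 Gg, II-3 GG, II-4 GG, II-5 Gg, III-1 GG, III-2 GG, III-3 GG, III-4 gg, III-5 gg.
In this assignment every recorded phenotype matches its genotype and every non-founder's genotype is obtainable from its parents' genotypes, so the pedigree is consistent.

Yes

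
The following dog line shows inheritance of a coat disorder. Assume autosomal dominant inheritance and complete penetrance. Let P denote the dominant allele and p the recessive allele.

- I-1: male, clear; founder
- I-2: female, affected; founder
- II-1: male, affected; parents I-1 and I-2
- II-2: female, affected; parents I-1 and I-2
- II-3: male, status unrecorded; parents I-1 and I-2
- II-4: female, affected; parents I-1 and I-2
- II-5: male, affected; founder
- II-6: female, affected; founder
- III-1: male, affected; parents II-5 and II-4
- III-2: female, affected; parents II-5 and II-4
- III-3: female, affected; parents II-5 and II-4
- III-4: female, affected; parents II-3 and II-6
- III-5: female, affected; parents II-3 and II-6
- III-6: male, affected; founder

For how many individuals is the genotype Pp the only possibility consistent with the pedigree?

Obligate heterozygotes: II-1 is affected so carries P and received p from I-1 (pp), so II-1 is Pp; II-2 is affected so carries P and received p from I-1 (pp), so II-2 is Pp; II-4 is affected so carries P and received p from I-1 (pp), so II-4 is Pp.
Every other individual is either homozygous by phenotype or has at least one consistent homozygous assignment, so the count is 3.

3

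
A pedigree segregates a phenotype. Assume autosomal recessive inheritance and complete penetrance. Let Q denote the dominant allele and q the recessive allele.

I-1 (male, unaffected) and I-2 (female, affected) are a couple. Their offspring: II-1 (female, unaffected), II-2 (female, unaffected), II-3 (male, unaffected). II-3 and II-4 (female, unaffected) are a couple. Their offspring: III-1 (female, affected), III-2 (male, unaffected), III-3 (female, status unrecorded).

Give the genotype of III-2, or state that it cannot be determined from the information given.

III-2's phenotype allows QQ or Qq, and no parent or child forces a single allele at both positions; consistent genotype assignments exist with III-2 as QQ or Qq.

cannot be determined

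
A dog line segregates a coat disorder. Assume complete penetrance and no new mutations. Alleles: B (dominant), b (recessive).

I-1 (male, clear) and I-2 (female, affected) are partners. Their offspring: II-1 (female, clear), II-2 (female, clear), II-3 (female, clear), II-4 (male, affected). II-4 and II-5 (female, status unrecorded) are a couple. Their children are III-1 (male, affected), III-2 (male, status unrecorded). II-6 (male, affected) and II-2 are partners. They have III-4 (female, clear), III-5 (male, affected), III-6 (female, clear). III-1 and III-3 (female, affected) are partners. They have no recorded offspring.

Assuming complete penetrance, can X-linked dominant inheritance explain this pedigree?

No

Under X-linked dominant, III-4 (clear, female) cannot arise from II-6 (affected) × II-2 (clear).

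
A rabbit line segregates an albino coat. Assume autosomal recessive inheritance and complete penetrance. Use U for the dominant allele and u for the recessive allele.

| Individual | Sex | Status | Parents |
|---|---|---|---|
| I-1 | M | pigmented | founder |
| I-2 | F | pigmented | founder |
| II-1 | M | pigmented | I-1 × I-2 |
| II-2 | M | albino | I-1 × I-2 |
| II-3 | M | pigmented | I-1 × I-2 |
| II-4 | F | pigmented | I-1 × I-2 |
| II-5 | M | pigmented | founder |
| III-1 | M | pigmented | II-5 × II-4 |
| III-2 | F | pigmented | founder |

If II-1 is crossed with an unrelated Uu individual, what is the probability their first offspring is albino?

I-1 is pigmented so carries U and passed u to II-2 (uu), so I-1 is Uu.
I-2 is pigmented so carries U and passed u to II-2 (uu), so I-2 is Uu.
II-1 is a pigmented offspring of I-1 (Uu) × I-2 (Uu), whose cross gives 1/4 UU : 1/2 Uu : 1/4 uu; conditioning on being pigmented, II-1 is UU with probability 1/3, Uu with probability 2/3.
Summing over parental genotype combinations, P(offspring is albino) = 2/3·1/4 = 1/6.

1/6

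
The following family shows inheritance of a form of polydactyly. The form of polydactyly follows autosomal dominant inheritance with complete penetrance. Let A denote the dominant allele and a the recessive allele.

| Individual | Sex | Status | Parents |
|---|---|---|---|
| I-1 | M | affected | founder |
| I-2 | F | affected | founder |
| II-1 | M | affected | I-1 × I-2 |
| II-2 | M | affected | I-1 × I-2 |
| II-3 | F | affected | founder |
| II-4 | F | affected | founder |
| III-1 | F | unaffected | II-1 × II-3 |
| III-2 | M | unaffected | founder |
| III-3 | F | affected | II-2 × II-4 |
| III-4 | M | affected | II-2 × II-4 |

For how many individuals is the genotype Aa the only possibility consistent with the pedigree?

2

Obligate heterozygotes: II-1 is affected so carries A and passed a to III-1 (aa), so II-1 is Aa; II-3 is affected so carries A and passed a to III-1 (aa), so II-3 is Aa.
Every other individual is either homozygous by phenotype or has at least one consistent homozygous assignment, so the count is 2.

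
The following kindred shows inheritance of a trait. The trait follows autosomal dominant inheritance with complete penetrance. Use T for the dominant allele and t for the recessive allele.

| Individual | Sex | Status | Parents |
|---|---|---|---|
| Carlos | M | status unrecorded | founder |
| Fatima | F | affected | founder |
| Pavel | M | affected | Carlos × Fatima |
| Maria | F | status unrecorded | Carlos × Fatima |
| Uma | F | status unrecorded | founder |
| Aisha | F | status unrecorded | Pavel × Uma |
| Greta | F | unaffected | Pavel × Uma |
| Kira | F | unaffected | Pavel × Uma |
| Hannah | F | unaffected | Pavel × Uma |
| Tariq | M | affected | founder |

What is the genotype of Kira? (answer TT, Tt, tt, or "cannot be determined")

Kira is unaffected, so Kira is tt.

tt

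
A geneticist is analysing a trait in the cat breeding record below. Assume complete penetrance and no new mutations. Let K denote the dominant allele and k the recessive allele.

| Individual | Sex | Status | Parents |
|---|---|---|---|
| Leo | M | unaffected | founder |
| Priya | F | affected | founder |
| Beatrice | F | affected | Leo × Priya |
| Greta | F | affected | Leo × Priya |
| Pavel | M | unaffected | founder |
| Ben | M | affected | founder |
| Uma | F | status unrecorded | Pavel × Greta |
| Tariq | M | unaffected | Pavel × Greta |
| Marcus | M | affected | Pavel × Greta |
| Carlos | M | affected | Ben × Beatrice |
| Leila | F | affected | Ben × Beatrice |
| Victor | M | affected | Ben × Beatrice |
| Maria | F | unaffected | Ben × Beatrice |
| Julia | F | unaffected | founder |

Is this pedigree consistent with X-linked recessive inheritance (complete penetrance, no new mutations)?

No

Under X-linked recessive, Beatrice (affected, female) cannot arise from Leo (unaffected) × Priya (affected).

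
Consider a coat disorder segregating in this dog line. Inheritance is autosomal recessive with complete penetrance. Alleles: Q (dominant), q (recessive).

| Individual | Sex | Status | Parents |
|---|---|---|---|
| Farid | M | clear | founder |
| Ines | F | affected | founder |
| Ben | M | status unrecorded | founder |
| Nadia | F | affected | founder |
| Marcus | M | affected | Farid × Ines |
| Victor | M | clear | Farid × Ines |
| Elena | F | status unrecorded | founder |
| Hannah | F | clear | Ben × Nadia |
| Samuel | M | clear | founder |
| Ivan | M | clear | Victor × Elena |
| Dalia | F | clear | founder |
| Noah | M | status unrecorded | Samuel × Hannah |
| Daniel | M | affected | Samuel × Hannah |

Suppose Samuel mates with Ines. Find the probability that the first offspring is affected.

Samuel is clear so carries Q and passed q to Daniel (qq), so Samuel is Qq.
Ines is affected, so Ines is qq.
The cross gives 1/2 Qq : 1/2 qq, so P(offspring is affected) = 1/2.

1/2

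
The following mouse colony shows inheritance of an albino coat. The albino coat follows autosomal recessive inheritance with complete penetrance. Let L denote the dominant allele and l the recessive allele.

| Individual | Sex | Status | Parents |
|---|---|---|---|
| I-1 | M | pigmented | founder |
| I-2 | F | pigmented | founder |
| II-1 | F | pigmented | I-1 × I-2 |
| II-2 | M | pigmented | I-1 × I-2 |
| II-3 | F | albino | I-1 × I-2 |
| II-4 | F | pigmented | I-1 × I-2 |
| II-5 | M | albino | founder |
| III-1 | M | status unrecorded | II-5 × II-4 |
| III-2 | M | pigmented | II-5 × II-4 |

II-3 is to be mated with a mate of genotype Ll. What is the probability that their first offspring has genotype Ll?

1/2

II-3 is albino, so II-3 is ll.
The cross gives 1/2 Ll : 1/2 ll, so P(offspring has genotype Ll) = 1/2.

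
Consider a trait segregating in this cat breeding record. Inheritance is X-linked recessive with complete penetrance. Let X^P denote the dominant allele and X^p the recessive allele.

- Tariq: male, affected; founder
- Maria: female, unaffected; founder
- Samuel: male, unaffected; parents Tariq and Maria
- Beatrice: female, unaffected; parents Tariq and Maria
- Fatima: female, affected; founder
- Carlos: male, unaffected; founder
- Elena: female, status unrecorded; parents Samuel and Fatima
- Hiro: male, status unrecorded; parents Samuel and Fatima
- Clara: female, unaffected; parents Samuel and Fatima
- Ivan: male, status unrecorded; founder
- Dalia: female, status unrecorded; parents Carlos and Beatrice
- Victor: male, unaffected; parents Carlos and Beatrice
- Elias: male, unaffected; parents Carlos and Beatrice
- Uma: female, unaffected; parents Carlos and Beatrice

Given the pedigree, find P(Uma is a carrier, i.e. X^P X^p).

1/2

Carlos is unaffected, so Carlos is X^P Y.
Beatrice is unaffected so carries P and received p from Tariq (X^p Y), so Beatrice is X^P X^p.
Their cross gives offspring ratios 1/2 X^P X^P : 1/2 X^P X^p. Conditioning on Uma being unaffected, P(X^P X^p) = 1/2 / 1 = 1/2.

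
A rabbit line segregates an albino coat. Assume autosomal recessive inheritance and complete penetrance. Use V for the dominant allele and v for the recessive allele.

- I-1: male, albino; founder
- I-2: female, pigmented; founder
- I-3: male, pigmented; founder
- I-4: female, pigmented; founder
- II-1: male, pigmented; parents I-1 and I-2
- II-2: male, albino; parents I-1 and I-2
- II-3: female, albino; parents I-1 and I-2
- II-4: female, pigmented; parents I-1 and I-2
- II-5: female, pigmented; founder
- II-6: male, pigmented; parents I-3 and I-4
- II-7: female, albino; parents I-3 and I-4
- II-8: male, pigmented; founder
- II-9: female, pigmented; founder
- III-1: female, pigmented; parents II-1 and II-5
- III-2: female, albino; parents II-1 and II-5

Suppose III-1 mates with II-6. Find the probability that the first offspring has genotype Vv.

4/9

II-1 is pigmented so carries V and received v from I-1 (vv), so II-1 is Vv.
II-5 is pigmented so carries V and passed v to III-2 (vv), so II-5 is Vv.
III-1 is a pigmented offspring of II-1 (Vv) × II-5 (Vv), whose cross gives 1/4 VV : 1/2 Vv : 1/4 vv; conditioning on being pigmented, III-1 is VV with probability 1/3, Vv with probability 2/3.
I-3 is pigmented so carries V and passed v to II-7 (vv), so I-3 is Vv.
I-4 is pigmented so carries V and passed v to II-7 (vv), so I-4 is Vv.
II-6 is a pigmented offspring of I-3 (Vv) × I-4 (Vv), whose cross gives 1/4 VV : 1/2 Vv : 1/4 vv; conditioning on being pigmented, II-6 is VV with probability 1/3, Vv with probability 2/3.
Summing over parental genotype combinations, P(offspring has genotype Vv) = 2/9·1/2 + 2/9·1/2 + 4/9·1/2 = 4/9.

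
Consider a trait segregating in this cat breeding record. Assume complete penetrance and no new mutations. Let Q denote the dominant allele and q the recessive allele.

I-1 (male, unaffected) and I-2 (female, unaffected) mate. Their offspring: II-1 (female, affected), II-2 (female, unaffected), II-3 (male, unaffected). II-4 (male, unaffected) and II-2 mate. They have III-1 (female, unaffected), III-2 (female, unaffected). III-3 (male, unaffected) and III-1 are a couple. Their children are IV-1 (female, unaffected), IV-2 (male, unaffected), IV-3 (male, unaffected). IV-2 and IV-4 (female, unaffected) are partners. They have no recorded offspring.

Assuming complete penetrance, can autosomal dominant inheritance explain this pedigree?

Under autosomal dominant, II-1 (affected, female) cannot arise from I-1 (unaffected) × I-2 (unaffected).

No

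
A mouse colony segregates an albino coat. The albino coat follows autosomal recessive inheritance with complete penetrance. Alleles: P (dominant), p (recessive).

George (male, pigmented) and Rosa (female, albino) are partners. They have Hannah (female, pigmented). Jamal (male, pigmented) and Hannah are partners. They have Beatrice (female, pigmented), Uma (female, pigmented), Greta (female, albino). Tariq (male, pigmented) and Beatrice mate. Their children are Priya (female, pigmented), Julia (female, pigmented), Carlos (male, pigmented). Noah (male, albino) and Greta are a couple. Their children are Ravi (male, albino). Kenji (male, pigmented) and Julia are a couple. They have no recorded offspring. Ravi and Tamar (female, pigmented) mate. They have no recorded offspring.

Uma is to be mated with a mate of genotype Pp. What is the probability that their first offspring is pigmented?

5/6

Jamal is pigmented so carries P and passed p to Greta (pp), so Jamal is Pp.
Hannah is pigmented so carries P and received p from Rosa (pp), so Hannah is Pp.
Uma is a pigmented offspring of Jamal (Pp) × Hannah (Pp), whose cross gives 1/4 PP : 1/2 Pp : 1/4 pp; conditioning on being pigmented, Uma is PP with probability 1/3, Pp with probability 2/3.
Summing over parental genotype combinations, P(offspring is pigmented) = 1/3·1 + 2/3·3/4 = 5/6.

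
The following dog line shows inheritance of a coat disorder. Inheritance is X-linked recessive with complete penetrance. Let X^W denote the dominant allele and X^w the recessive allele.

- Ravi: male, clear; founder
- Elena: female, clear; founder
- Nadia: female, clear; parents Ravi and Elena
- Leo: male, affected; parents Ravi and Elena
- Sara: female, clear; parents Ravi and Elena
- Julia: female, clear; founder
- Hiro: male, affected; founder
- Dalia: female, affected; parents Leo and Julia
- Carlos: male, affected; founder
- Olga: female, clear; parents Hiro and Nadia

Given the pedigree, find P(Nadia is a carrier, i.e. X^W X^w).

1/3

Ravi is clear, so Ravi is X^W Y.
Elena is clear so carries W and passed w to Leo (X^w Y), so Elena is X^W X^w.
Their cross gives offspring ratios 1/2 X^W X^W : 1/2 X^W X^w. Conditioning on Nadia being clear, P(X^W X^w) = 1/2 / 1 = 1/2 before taking Nadia's own offspring into account.
Hiro is affected, so Hiro is X^w Y.
Now use Nadia's offspring. Probability of each recorded status — clear daughter Olga: 1/2 if Nadia is X^W X^w, 1 if X^W X^W.
Bayes: P(X^W X^w) = 1/2·1/2 / (1/2·1/2 + 1/2·1) = 1/3.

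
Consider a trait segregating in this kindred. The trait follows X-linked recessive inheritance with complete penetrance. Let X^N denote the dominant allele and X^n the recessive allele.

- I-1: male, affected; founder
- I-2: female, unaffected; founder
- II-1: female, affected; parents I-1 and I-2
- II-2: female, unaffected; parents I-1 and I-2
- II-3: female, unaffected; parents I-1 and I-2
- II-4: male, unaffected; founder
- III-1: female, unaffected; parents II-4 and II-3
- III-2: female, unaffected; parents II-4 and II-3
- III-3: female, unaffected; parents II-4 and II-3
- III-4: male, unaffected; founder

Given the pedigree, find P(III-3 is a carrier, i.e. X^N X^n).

II-4 is unaffected, so II-4 is X^N Y.
II-3 is unaffected so carries N and received n from I-1 (X^n Y), so II-3 is X^N X^n.
Their cross gives offspring ratios 1/2 X^N X^N : 1/2 X^N X^n. Conditioning on III-3 being unaffected, P(X^N X^n) = 1/2 / 1 = 1/2.

1/2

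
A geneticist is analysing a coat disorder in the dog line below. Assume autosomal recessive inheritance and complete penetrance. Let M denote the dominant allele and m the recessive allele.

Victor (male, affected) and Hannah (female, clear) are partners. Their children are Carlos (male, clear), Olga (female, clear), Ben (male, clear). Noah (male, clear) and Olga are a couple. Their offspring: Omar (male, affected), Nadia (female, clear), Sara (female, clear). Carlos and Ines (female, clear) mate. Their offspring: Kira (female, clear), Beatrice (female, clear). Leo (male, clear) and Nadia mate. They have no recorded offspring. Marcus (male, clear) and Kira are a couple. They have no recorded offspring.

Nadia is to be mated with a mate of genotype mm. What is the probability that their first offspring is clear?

Noah is clear so carries M and passed m to Omar (mm), so Noah is Mm.
Olga is clear so carries M and received m from Victor (mm), so Olga is Mm.
Nadia is a clear offspring of Noah (Mm) × Olga (Mm), whose cross gives 1/4 MM : 1/2 Mm : 1/4 mm; conditioning on being clear, Nadia is MM with probability 1/3, Mm with probability 2/3.
Summing over parental genotype combinations, P(offspring is clear) = 1/3·1 + 2/3·1/2 = 2/3.

2/3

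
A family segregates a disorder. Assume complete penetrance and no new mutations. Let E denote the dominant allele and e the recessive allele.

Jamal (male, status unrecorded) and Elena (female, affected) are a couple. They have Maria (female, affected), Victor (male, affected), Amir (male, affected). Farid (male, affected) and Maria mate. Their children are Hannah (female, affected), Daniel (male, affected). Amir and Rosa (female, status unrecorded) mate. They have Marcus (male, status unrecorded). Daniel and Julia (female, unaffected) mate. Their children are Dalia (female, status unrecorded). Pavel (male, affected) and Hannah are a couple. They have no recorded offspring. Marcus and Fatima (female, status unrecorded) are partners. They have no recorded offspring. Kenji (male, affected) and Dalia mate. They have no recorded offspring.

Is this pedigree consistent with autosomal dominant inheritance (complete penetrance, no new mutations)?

Yes

A consistent assignment under autosomal dominant exists: Jamal EE, Elena EE, Maria EE, Victor EE, Amir EE, Farid EE, Rosa EE, Hannah EE, Daniel EE, Julia ee, Pavel EE, Marcus EE, Fatima EE, Dalia Ee, Kenji EE.
In this assignment every recorded phenotype matches its genotype and every non-founder's genotype is obtainable from its parents' genotypes, so the pedigree is consistent.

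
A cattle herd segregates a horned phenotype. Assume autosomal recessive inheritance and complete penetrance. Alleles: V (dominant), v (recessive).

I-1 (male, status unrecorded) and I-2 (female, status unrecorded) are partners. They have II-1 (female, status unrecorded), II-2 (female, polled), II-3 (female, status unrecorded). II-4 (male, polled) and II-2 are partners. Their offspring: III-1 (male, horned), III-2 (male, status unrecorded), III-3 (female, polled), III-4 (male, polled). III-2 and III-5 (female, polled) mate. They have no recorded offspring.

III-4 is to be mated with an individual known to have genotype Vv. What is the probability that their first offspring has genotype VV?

1/3

II-4 is polled so carries V and passed v to III-1 (vv), so II-4 is Vv.
II-2 is polled so carries V and passed v to III-1 (vv), so II-2 is Vv.
III-4 is a polled offspring of II-4 (Vv) × II-2 (Vv), whose cross gives 1/4 VV : 1/2 Vv : 1/4 vv; conditioning on being polled, III-4 is VV with probability 1/3, Vv with probability 2/3.
Summing over parental genotype combinations, P(offspring has genotype VV) = 1/3·1/2 + 2/3·1/4 = 1/3.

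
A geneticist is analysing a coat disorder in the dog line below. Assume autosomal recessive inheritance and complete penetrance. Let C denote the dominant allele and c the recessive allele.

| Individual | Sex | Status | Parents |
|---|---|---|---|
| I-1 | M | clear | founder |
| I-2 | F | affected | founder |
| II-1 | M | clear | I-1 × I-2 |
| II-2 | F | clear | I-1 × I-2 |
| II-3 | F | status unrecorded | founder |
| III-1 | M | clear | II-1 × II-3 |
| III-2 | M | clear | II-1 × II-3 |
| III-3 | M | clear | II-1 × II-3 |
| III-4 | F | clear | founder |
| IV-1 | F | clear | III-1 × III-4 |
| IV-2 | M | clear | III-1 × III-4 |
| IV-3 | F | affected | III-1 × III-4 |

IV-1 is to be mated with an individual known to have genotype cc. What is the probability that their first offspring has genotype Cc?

2/3

III-1 is clear so carries C and passed c to IV-3 (cc), so III-1 is Cc.
III-4 is clear so carries C and passed c to IV-3 (cc), so III-4 is Cc.
IV-1 is a clear offspring of III-1 (Cc) × III-4 (Cc), whose cross gives 1/4 CC : 1/2 Cc : 1/4 cc; conditioning on being clear, IV-1 is CC with probability 1/3, Cc with probability 2/3.
Summing over parental genotype combinations, P(offspring has genotype Cc) = 1/3·1 + 2/3·1/2 = 2/3.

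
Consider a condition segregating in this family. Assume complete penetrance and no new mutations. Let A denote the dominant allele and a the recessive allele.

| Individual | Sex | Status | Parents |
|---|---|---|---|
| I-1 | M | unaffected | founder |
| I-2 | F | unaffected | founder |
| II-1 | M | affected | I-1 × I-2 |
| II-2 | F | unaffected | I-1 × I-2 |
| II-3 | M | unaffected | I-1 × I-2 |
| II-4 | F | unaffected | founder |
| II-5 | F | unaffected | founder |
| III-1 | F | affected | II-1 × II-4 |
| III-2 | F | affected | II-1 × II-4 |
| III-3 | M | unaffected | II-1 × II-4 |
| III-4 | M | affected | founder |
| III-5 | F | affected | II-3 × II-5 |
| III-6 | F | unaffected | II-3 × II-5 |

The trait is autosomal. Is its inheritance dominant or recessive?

recessive

I-1 and I-2 are both unaffected yet have an affected child II-1. Under dominance, an affected child requires at least one affected parent, so the trait cannot be dominant.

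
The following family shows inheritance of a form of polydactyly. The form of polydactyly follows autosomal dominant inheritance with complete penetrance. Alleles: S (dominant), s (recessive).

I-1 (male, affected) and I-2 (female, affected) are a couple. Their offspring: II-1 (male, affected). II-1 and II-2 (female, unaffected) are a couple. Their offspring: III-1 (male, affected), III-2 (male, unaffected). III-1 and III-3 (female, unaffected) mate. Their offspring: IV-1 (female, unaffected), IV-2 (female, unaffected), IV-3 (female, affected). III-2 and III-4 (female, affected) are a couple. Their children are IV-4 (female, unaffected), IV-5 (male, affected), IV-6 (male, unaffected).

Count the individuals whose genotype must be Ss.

Obligate heterozygotes: II-1 is affected so carries S and passed s to III-2 (ss), so II-1 is Ss; III-1 is affected so carries S and received s from II-2 (ss), so III-1 is Ss; III-4 is affected so carries S and passed s to IV-4 (ss), so III-4 is Ss; IV-3 is affected so carries S and received s from III-3 (ss), so IV-3 is Ss; IV-5 is affected so carries S and received s from III-2 (ss), so IV-5 is Ss.
Every other individual is either homozygous by phenotype or has at least one consistent homozygous assignment, so the count is 5.

5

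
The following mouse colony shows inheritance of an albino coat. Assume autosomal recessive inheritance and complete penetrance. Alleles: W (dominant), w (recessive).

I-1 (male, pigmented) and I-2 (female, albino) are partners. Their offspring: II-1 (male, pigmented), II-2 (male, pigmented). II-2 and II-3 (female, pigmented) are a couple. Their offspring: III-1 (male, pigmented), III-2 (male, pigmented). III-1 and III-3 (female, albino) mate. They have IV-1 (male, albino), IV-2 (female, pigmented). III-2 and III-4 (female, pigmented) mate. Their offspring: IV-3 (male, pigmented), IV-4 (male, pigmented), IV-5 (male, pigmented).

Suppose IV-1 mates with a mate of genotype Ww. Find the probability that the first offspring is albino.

IV-1 is albino, so IV-1 is ww.
The cross gives 1/2 Ww : 1/2 ww, so P(offspring is albino) = 1/2.

1/2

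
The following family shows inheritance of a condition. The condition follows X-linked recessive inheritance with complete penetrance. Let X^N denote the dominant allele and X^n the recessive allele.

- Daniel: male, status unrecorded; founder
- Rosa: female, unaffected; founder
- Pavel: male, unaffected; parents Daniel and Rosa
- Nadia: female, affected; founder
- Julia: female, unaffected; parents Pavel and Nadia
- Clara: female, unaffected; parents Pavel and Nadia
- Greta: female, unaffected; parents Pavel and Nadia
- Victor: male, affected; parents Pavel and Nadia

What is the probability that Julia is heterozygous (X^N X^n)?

Julia is unaffected so carries N and received n from Nadia (X^n X^n), so Julia is X^N X^n, giving P(X^N X^n) = 1.

1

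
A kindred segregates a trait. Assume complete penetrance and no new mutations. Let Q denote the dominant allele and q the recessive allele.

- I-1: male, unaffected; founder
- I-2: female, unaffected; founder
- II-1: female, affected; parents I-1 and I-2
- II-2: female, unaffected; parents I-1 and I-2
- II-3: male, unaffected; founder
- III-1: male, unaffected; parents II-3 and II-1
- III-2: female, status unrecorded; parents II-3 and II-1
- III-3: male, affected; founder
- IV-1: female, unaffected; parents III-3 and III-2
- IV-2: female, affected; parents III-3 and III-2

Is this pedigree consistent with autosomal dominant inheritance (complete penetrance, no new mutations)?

Under autosomal dominant, II-1 (affected, female) cannot arise from I-1 (unaffected) × I-2 (unaffected).

No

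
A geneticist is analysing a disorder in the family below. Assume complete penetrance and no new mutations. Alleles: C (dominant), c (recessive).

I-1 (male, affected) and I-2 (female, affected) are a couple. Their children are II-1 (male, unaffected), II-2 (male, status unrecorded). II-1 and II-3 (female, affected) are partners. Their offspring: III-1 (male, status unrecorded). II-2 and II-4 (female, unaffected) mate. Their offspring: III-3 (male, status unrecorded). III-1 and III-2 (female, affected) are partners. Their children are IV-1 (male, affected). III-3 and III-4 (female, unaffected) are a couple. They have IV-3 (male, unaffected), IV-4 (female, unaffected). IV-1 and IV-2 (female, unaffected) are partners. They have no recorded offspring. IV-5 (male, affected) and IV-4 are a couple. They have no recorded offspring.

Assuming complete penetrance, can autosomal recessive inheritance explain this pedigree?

Under autosomal recessive, II-1 (unaffected, male) cannot arise from I-1 (affected) × I-2 (affected).

No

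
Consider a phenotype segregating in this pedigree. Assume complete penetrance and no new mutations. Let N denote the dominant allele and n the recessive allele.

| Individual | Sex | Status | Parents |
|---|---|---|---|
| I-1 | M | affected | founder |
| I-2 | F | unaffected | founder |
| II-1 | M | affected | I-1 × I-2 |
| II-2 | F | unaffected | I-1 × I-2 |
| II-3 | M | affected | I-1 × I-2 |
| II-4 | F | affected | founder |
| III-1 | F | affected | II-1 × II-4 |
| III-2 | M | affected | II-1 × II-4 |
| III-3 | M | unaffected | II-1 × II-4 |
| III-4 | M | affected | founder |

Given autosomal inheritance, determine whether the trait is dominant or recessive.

II-1 and II-4 are both affected yet have an unaffected child III-3. Under a recessive model two affected parents are homozygous and every child would be affected, so the trait cannot be recessive.

dominant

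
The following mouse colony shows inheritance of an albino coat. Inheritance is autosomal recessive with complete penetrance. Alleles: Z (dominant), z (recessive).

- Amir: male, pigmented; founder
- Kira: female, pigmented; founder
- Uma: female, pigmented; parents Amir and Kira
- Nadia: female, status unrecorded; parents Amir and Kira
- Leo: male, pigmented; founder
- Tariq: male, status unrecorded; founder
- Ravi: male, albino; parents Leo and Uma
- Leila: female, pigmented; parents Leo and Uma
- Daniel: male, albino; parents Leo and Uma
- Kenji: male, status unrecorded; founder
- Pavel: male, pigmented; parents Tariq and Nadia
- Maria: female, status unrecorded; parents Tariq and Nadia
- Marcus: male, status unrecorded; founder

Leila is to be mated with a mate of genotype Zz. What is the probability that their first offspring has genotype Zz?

1/2

Leo is pigmented so carries Z and passed z to Ravi (zz), so Leo is Zz.
Uma is pigmented so carries Z and passed z to Ravi (zz), so Uma is Zz.
Leila is a pigmented offspring of Leo (Zz) × Uma (Zz), whose cross gives 1/4 ZZ : 1/2 Zz : 1/4 zz; conditioning on being pigmented, Leila is ZZ with probability 1/3, Zz with probability 2/3.
Summing over parental genotype combinations, P(offspring has genotype Zz) = 1/3·1/2 + 2/3·1/2 = 1/2.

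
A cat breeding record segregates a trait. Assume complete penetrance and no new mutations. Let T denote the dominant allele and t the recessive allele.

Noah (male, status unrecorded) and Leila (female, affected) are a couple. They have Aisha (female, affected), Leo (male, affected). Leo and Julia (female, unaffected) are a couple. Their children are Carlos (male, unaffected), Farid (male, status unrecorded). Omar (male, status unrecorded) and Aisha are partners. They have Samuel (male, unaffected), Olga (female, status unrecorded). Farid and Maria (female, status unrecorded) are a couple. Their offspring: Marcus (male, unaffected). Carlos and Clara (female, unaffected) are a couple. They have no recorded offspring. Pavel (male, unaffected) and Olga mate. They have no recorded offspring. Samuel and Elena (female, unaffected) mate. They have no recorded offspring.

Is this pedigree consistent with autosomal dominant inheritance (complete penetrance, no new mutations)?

Yes

A consistent assignment under autosomal dominant exists: Noah TT, Leila Tt, Aisha Tt, Leo Tt, Julia tt, Omar Tt, Carlos tt, Farid Tt, Maria Tt, Clara tt, Samuel tt, Olga TT, Pavel tt, Elena tt, Marcus tt.
In this assignment every recorded phenotype matches its genotype and every non-founder's genotype is obtainable from its parents' genotypes, so the pedigree is consistent.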